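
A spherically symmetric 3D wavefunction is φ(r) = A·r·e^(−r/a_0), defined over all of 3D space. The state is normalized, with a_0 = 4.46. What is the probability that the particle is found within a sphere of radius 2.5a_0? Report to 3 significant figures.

P = ∫ |φ|² 4πr² dr over r ≤ 2.5a_0.
The full normalization integral is A²·[3·π·a_0^5] = 1, fixing A².
In terms of u = r/a_0 (A², 4π and the length scale all cancel between numerator and denominator), P = [∫_{0}^{2.5} u^4·e^(-2·u) du] / [∫_{0}^{∞} u^4·e^(-2·u) du].
With ∫ u^4·e^(-2·u) du = -(u^4/2 + u^3 + 3·u^2/2 + 3·u/2 + 3/4)·e^(-2·u) + C, the region integral is 3/4 - 1569·e^(-5)/32 and the full one is 3/4.
Taking the ratio yields P = 0.5595.

P ≈ 0.560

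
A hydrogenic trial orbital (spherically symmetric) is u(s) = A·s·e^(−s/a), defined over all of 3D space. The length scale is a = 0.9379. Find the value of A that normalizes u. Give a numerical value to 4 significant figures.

A ≈ 0.3824

Require ∫ |u|² 4πs² ds = 1 over the whole domain.
The integral (without the A² prefactor) comes out to 3·π·a^5.
So A² = (3·π·a^5)^(−1).
Plugging in a = 0.9379 yields A = 0.38236.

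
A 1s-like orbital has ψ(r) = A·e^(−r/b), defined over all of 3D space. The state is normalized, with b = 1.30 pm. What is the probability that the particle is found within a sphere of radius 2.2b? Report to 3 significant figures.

P ≈ 0.815

Integrate the radial probability density 4πr²|ψ|² over r ≤ 2.2b.
A² is fixed by ∫₀^∞ 4πr²|ψ|² dr = 1, i.e. A² = (π·b^3)^(−1).
In terms of u = r/b (A², 4π and the length scale all cancel between numerator and denominator), P = [∫_{0}^{2.2} u^2·e^(-2·u) du] / [∫_{0}^{∞} u^2·e^(-2·u) du].
An antiderivative of u^2·e^(-2·u) is -(2·u^2 + 2·u + 1)·e^(-2·u)/4; evaluating from 0 to 2.2 gives 1/4 - 377·e^(-22/5)/100, while the full integral is 1/4.
The region integral divided by the full integral gives P = 0.8149.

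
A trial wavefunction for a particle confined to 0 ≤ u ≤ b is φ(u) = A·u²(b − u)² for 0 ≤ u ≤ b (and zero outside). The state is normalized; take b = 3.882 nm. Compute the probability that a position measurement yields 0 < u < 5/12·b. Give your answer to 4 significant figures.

P ≈ 0.3023

P = ∫_{0}^{5/12·b} |φ(u)|² du.
The normalization integral ∫|φ|²du over the whole domain equals b^9/630·A², and A² cancels in the ratio.
Substituting t = u/b, A² and the length scale cancel in the ratio: P = ∫_{0}^{5/12} t^4·(1 - t)^4 dt / ∫_{0}^{1} t^4·(1 - t)^4 dt.
An antiderivative of t^4·(1 - t)^4 is t^5·(70·t^4 - 315·t^3 + 540·t^2 - 420·t + 126)/630; evaluating from 0 to 5/12 gives ≈ 0.000479889, while the full integral is 1/630.
The result is P = 0.30233.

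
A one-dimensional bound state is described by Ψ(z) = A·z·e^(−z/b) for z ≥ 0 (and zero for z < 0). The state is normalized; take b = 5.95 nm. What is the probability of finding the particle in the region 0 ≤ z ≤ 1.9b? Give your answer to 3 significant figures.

|Ψ|² is the probability density, so P = ∫_{0}^{1.9b} |Ψ|² dz.
The normalization integral ∫|Ψ|²dz over the whole domain equals b^3/4·A², and A² cancels in the ratio.
Let u = z/b; then A² and the length scale cancel, so P = ∫_{0}^{1.9} u^2·e^(-2·u) du ÷ ∫_{0}^{∞} u^2·e^(-2·u) du.
Using ∫ u^2·e^(-2·u) du = -(2·u^2 + 2·u + 1)·e^(-2·u)/4, the numerator is 1/4 - 601·e^(-19/5)/200 and the denominator is 1/4.
The result is P = 0.7311.

P ≈ 0.731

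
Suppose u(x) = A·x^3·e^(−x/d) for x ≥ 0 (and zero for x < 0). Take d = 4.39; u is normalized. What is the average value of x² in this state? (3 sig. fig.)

⟨x^2⟩ ≈ 270

The expectation value is the |u|²-weighted average of x^2: ∫ x^2|u|² dx.
Recall ∫₀^∞ x^m e^(−x/β) dx = m!·β^(m+1), since the A² factors cancel between numerator and denominator, ⟨x²⟩ = 14·d^2.
With d = 4.39, ⟨x^2⟩ = 269.8.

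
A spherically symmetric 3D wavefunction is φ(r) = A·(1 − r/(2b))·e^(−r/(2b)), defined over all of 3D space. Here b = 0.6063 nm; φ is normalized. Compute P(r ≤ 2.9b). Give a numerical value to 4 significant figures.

Integrate the radial probability density 4πr²|φ|² over r ≤ 2.9b.
Normalization gives A² = 1/(8·π·b^3).
In terms of u = r/b (A², 4π and the length scale all cancel between numerator and denominator), P = [∫_{0}^{2.9} u^2·(1 - u/2)^2·e^(-u) du] / [∫_{0}^{∞} u^2·(1 - u/2)^2·e^(-u) du].
Using ∫ u^2·(1 - u/2)^2·e^(-u) du = -(u^4/4 + u^2 + 2·u + 2)·e^(-u), the numerator is ≈ 0.135152 and the denominator is 2.
This evaluates to P = 0.067576.

P ≈ 0.06758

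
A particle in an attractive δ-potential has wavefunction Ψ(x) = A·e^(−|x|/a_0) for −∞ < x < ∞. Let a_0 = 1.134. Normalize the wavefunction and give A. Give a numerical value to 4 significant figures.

We need A² ∫|f|² dx = 1, taking the integral from −∞ to ∞.
The integral (without the A² prefactor) comes out to a_0.
Hence A² = 1/[a_0].
Plugging in a_0 = 1.134 yields A = 0.93906.

A ≈ 0.9391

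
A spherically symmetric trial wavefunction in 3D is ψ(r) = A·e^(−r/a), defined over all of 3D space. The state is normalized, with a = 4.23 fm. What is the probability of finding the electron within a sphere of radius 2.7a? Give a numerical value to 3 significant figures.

With dV = 4πr²dr, the probability is ∫|ψ|² dV over r ≤ 2.7a.
Normalization gives A² = 1/(π·a^3).
Let u = r/a; then A², 4π and the length scale all cancel, so P = ∫_{0}^{2.7} u^2·e^(-2·u) du ÷ ∫_{0}^{∞} u^2·e^(-2·u) du.
Using ∫ u^2·e^(-2·u) du = -(2·u^2 + 2·u + 1)·e^(-2·u)/4, the numerator is 1/4 - 1049·e^(-27/5)/200 and the denominator is 1/4.
The region integral divided by the full integral gives P = 0.9052.

P ≈ 0.905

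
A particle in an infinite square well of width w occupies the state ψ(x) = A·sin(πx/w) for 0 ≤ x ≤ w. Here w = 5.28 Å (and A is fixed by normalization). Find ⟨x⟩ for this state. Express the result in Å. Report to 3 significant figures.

The expectation value is the |ψ|²-weighted average of x: ∫ x|ψ|² dx.
With ∫₀^w sin²(nπx/w) dx = w/2, since the A² factors cancel between numerator and denominator, ⟨x⟩ = w/2.
With w = 5.28, ⟨x⟩ = 2.640.

⟨x⟩ ≈ 2.64 Å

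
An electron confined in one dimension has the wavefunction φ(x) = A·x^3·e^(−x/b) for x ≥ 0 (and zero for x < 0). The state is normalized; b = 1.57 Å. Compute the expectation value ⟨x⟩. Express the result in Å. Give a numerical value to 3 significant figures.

The expectation value is the |φ|²-weighted average of x: ∫ x|φ|² dx.
Recall ∫₀^∞ x^m e^(−x/β) dx = m!·β^(m+1), the ratio of the moment integral to the normalization integral gives ⟨x⟩ = 7·b/2.
Putting b = 1.57 gives 5.495.

⟨x⟩ ≈ 5.50 Å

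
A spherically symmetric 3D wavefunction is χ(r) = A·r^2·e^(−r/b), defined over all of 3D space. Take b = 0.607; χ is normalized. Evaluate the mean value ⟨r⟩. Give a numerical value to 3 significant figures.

By definition ⟨r⟩ = ∫ r |χ(r)|² 4πr² dr.
With ∫₀^∞ r^7 e^(−αr) dr = 7!/α^8, since the A² factors cancel between numerator and denominator, ⟨r⟩ = 7·b/2.
Putting b = 0.607 gives 2.125.

⟨r⟩ ≈ 2.12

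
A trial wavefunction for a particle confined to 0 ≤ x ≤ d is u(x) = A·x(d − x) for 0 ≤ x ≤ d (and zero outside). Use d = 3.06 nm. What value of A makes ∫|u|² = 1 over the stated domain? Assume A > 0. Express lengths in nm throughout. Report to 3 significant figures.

A ≈ 0.334 nm^(-5/2)

The normalization condition is ∫|u|² dx = 1 from 0 to d.
Expanding the polynomial and integrating term by term, ∫|u|² dx = A²·(d^5/30).
Setting this equal to 1 gives A² = 1/(d^5/30).
Substituting d = 3.06 gives A² = 0.1118, so A = 0.3344.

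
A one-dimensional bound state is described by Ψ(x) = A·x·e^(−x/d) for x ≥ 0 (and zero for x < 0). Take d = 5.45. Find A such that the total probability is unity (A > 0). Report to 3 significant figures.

The normalization condition is ∫|Ψ|² dx = 1 from 0 to ∞.
Recall ∫₀^∞ x^m e^(−x/β) dx = m!·β^(m+1), with Ψ = A·x·e^(−x/d), the integral evaluates to A²·[d^3/4].
Setting this equal to 1 gives A² = 1/(d^3/4).
Plugging in d = 5.45 yields A = 0.1572.

A ≈ 0.157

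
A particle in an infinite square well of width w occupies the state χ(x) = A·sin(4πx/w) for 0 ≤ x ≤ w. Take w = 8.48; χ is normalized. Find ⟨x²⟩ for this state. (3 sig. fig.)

By definition ⟨x²⟩ = ∫ x^2 |χ(x)|² dx.
Evaluating both integrals, ⟨x²⟩ = -w^2/(32·π^2) + w^2/3.
Putting w = 8.48 gives 23.74.

⟨x^2⟩ ≈ 23.7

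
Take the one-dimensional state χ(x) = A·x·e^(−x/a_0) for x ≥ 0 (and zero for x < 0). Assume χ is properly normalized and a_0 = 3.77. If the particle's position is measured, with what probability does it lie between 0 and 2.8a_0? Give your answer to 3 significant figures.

P ≈ 0.918

|χ|² is the probability density, so P = ∫_{0}^{2.8a_0} |χ|² dx.
The normalization integral ∫|χ|²dx over the whole domain equals a_0^3/4·A², and A² cancels in the ratio.
Substituting u = x/a_0, A² and the length scale cancel in the ratio: P = ∫_{0}^{2.8} u^2·e^(-2·u) du / ∫_{0}^{∞} u^2·e^(-2·u) du.
Using ∫ u^2·e^(-2·u) du = -(2·u^2 + 2·u + 1)·e^(-2·u)/4, the numerator is 1/4 - 557·e^(-28/5)/100 and the denominator is 1/4.
This works out to P = 0.9176.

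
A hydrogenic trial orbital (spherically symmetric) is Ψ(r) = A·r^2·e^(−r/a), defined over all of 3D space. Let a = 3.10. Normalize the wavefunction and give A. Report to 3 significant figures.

A ≈ 0.00227

We need A² ∫|f|² 4πr² dr = 1, taking the integral from 0 to ∞.
(Spherical symmetry: dV = 4πr² dr.)
Using ∫₀^∞ rⁿ e^(−αr) dr = n!/αⁿ⁺¹, the integral (without the A² prefactor) comes out to 45·π·a^7/2.
So A² = (45·π·a^7/2)^(−1).
Plugging in a = 3.10 yields A = 0.002268.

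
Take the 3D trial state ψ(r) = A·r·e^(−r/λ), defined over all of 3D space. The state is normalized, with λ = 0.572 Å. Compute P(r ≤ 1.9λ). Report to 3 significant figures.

P ≈ 0.332

With dV = 4πr²dr, the probability is ∫|ψ|² dV over r ≤ 1.9λ.
Normalization gives A² = 1/(3·π·λ^5).
Substituting u = r/λ, A², 4π and the length scale all cancel in the ratio: P = ∫_{0}^{1.9} u^4·e^(-2·u) du / ∫_{0}^{∞} u^4·e^(-2·u) du.
With ∫ u^4·e^(-2·u) du = -(u^4/2 + u^3 + 3·u^2/2 + 3·u/2 + 3/4)·e^(-2·u) + C, the region integral is ≈ 0.24912 and the full one is 3/4.
The region integral divided by the full integral gives P = 0.3322.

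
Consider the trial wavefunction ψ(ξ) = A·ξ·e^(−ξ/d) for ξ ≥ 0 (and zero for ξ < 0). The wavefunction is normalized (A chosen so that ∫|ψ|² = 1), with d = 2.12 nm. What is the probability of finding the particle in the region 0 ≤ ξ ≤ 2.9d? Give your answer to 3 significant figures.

|ψ|² is the probability density, so P = ∫_{0}^{2.9d} |ψ|² dξ.
The normalization integral ∫|ψ|²dξ over the whole domain equals d^3/4·A², and A² cancels in the ratio.
Let u = ξ/d; then A² and the length scale cancel, so P = ∫_{0}^{2.9} u^2·e^(-2·u) du ÷ ∫_{0}^{∞} u^2·e^(-2·u) du.
With ∫ u^2·e^(-2·u) du = -(2·u^2 + 2·u + 1)·e^(-2·u)/4 + C, the region integral is 1/4 - 1181·e^(-29/5)/200 and the full one is 1/4.
The result is P = 0.9285.

P ≈ 0.928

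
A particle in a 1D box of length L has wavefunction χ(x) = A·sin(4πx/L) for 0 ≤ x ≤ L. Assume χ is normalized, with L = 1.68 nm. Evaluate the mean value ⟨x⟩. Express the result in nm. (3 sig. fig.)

⟨x⟩ ≈ 0.840 nm

By definition ⟨x⟩ = ∫ x |χ(x)|² dx.
Evaluating both integrals, ⟨x⟩ = L/2.
Putting L = 1.68 gives 0.8400.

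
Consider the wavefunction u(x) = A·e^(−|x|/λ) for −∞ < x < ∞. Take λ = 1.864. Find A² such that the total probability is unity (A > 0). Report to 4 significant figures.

A^2 ≈ 0.5365

Require ∫ |u|² dx = 1 over the whole domain.
With u = A·e^(−|x|/λ), the integral evaluates to A²·[λ].
With λ = 1.864: A² = 0.53648 and A = 0.73245.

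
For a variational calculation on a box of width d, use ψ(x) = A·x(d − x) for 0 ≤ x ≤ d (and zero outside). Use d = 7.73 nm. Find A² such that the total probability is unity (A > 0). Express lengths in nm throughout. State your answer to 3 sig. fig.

A^2 ≈ 0.00109 nm^(-5)

We need A² ∫|f|² dx = 1, taking the integral from 0 to d.
Expanding the polynomial and integrating term by term, with ψ = A·x(d − x), the integral evaluates to A²·[d^5/30].
Setting this equal to 1 gives A² = 1/(d^5/30).
With d = 7.73: A² = 0.001087 and A = 0.03297.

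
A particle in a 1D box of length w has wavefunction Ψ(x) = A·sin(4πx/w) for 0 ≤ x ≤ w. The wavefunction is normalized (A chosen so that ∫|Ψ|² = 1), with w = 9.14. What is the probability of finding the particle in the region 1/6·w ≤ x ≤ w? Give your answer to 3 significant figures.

|Ψ|² is the probability density, so P = ∫_{1/6·w}^{w} |Ψ|² dx.
With A² fixed by ∫|Ψ|² = 1, i.e. A² = (w/2)^(−1), substitute and integrate.
Substituting u = x/w, A² and the length scale cancel in the ratio: P = ∫_{1/6}^{1} sin(4·π·u)^2 du / ∫_{0}^{1} sin(4·π·u)^2 du.
With ∫ sin(4·π·u)^2 du = u/2 - sin(4·π·u)·cos(4·π·u)/(8·π) + C, the region integral is -√(3)/(32·π) + 5/12 and the full one is 1/2.
Taking the ratio, P = -√(3)/(16·π) + 5/6.

P ≈ 0.799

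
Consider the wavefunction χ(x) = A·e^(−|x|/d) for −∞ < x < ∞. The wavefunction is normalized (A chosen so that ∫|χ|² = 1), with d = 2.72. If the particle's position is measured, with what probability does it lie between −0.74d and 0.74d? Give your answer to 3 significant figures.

P ≈ 0.772

The probability is P = ∫ |χ|² dx over [−0.74d, 0.74d].
Since A² = 1/(d), this is the region integral divided by the full normalization integral.
By symmetry take twice the x ≥ 0 contribution in numerator and denominator; the 2's cancel. In terms of u = x/d (A² and the length scale cancel between numerator and denominator), P = [∫_{0}^{0.74} e^(-2·u) du] / [∫_{0}^{∞} e^(-2·u) du].
Using ∫ e^(-2·u) du = -e^(-2·u)/2, the numerator is 1/2 - e^(-37/25)/2 and the denominator is 1/2.
Taking the ratio, P = 0.7724.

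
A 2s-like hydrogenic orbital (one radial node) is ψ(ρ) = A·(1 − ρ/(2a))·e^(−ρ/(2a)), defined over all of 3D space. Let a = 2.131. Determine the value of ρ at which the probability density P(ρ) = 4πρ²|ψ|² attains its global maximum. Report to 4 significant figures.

ρ ≈ 11.16

Set d/dρ [P(ρ) = 4πρ²|ψ|²] = 0 and solve for ρ > 0.
This gives ρ = a·(√(5) + 3).
With a = 2.131, the most probable radial distance is 11.158.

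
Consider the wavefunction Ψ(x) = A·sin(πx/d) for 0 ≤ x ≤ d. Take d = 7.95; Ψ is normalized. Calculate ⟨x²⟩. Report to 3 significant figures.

By definition ⟨x²⟩ = ∫ x^2 |Ψ(x)|² dx.
With ∫₀^d sin²(nπx/d) dx = d/2, the ratio of the moment integral to the normalization integral gives ⟨x²⟩ = -d^2/(2·π^2) + d^2/3.
Putting d = 7.95 gives 17.87.

⟨x^2⟩ ≈ 17.9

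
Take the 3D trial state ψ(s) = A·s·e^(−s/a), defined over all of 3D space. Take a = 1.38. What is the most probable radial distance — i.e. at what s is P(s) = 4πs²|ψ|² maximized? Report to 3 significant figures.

Set d/ds [P(s) = 4πs²|ψ|²] = 0 and solve for s > 0.
Solving yields s = 2·a.
With a = 1.38, the most probable radial distance is 2.760.

s ≈ 2.76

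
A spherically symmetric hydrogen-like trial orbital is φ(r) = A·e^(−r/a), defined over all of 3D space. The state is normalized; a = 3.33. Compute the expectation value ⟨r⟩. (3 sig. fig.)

⟨r⟩ ≈ 5.00

⟨r⟩ = ∫ r |φ|² 4πr² dr over the full domain.
Recall ∫₀^∞ r^m e^(−r/β) dr = m!·β^(m+1), since the A² factors cancel between numerator and denominator, ⟨r⟩ = 3·a/2.
Putting a = 3.33 gives 4.995.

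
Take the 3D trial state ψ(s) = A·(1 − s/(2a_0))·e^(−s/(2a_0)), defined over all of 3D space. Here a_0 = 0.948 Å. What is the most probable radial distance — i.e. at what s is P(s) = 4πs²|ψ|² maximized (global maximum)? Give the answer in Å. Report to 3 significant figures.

Set d/ds [P(s) = 4πs²|ψ|²] = 0 and solve for s > 0.
This gives s = a_0·(√(5) + 3).
With a_0 = 0.948, the most probable radial distance is 4.964 Å.

s ≈ 4.96 Å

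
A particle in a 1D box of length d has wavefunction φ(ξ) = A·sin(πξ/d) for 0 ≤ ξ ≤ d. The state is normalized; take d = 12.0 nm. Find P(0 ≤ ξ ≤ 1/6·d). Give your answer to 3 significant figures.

P = ∫_{0}^{1/6·d} |φ(ξ)|² dξ.
With A² fixed by ∫|φ|² = 1, i.e. A² = (d/2)^(−1), substitute and integrate.
In terms of u = ξ/d (A² and the length scale cancel between numerator and denominator), P = [∫_{0}^{1/6} sin(π·u)^2 du] / [∫_{0}^{1} sin(π·u)^2 du].
Using ∫ sin(π·u)^2 du = u/2 - sin(2·π·u)/(4·π), the numerator is -√(3)/(8·π) + 1/12 and the denominator is 1/2.
Taking the ratio, P = (-√(3)/4 + π/6)/π.

P ≈ 0.0288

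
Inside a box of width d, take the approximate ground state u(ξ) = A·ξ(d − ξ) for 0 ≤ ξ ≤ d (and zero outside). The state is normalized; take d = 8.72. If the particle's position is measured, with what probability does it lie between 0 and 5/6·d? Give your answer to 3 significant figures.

P = ∫_{0}^{5/6·d} |u(ξ)|² dξ.
With A² fixed by ∫|u|² = 1, i.e. A² = (d^5/30)^(−1), substitute and integrate.
Substituting t = ξ/d, A² and the length scale cancel in the ratio: P = ∫_{0}^{5/6} t^2·(1 - t)^2 dt / ∫_{0}^{1} t^2·(1 - t)^2 dt.
With ∫ t^2·(1 - t)^2 dt = t^3·(6·t^2 - 15·t + 10)/30 + C, the region integral is 125/3888 and the full one is 1/30.
This works out to P = 625/648.

P ≈ 0.965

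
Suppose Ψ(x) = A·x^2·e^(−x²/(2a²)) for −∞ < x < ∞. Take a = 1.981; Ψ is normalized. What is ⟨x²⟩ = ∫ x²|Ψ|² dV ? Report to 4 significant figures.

⟨x^2⟩ ≈ 9.811

The expectation value is the |Ψ|²-weighted average of x^2: ∫ x^2|Ψ|² dx.
Evaluating both integrals, ⟨x²⟩ = 5·a^2/2.
Putting a = 1.981 gives 9.8109.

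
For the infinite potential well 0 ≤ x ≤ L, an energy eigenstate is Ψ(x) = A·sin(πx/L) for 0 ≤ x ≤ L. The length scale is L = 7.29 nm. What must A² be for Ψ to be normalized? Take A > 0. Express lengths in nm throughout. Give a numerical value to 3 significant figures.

The normalization condition is ∫|Ψ|² dx = 1 from 0 to L.
∫|Ψ|² dx = A²·(L/2).
So A² = (L/2)^(−1).
With L = 7.29: A² = 0.2743 and A = 0.5238.

A^2 ≈ 0.274 nm^(-1)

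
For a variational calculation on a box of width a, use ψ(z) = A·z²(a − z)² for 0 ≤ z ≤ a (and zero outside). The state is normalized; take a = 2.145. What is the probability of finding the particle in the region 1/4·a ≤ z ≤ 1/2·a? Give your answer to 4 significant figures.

P ≈ 0.4511

P = ∫_{1/4·a}^{1/2·a} |ψ(z)|² dz.
Since A² = 1/(a^9/630), this is the region integral divided by the full normalization integral.
Substituting u = z/a, A² and the length scale cancel in the ratio: P = ∫_{1/4}^{1/2} u^4·(1 - u)^4 du / ∫_{0}^{1} u^4·(1 - u)^4 du.
Using ∫ u^4·(1 - u)^4 du = u^5·(70·u^4 - 315·u^3 + 540·u^2 - 420·u + 126)/630, the numerator is ≈ 0.000715988 and the denominator is 1/630.
This works out to P = 0.45107.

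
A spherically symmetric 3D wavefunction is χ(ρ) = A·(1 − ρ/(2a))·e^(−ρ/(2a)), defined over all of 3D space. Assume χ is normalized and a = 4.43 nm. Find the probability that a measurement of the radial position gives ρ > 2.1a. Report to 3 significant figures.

P = ∫ |χ|² 4πρ² dρ over ρ > 2.1a.
A² is fixed by ∫₀^∞ 4πρ²|χ|² dρ = 1, i.e. A² = (8·π·a^3)^(−1).
Substituting u = ρ/a, A², 4π and the length scale all cancel in the ratio: P = ∫_{2.1}^{∞} u^2·(1 - u/2)^2·e^(-u) du / ∫_{0}^{∞} u^2·(1 - u/2)^2·e^(-u) du.
With ∫ u^2·(1 - u/2)^2·e^(-u) du = -(u^4/4 + u^2 + 2·u + 2)·e^(-u) + C, the region integral is ≈ 1.8946 and the full one is 2.
The region integral divided by the full integral gives P = 0.9473.

P ≈ 0.947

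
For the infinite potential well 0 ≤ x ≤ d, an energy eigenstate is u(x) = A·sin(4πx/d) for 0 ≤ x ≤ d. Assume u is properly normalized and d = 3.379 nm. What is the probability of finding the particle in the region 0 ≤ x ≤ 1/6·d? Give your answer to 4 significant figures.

P ≈ 0.2011

|u|² is the probability density, so P = ∫_{0}^{1/6·d} |u|² dx.
The normalization integral ∫|u|²dx over the whole domain equals d/2·A², and A² cancels in the ratio.
In terms of t = x/d (A² and the length scale cancel between numerator and denominator), P = [∫_{0}^{1/6} sin(4·π·t)^2 dt] / [∫_{0}^{1} sin(4·π·t)^2 dt].
Using ∫ sin(4·π·t)^2 dt = t/2 - sin(4·π·t)·cos(4·π·t)/(8·π), the numerator is √(3)/(32·π) + 1/12 and the denominator is 1/2.
The result is P = (√(3)/16 + π/6)/π.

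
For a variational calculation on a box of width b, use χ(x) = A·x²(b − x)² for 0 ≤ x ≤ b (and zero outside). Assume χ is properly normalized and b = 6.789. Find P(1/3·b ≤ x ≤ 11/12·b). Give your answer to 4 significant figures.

|χ|² is the probability density, so P = ∫_{1/3·b}^{11/12·b} |χ|² dx.
With A² fixed by ∫|χ|² = 1, i.e. A² = (b^9/630)^(−1), substitute and integrate.
Let u = x/b; then A² and the length scale cancel, so P = ∫_{1/3}^{11/12} u^4·(1 - u)^4 du ÷ ∫_{0}^{1} u^4·(1 - u)^4 du.
An antiderivative of u^4·(1 - u)^4 is u^5·(70·u^4 - 315·u^3 + 540·u^2 - 420·u + 126)/630; evaluating from 1/3 to 11/12 gives ≈ 0.00135678, while the full integral is 1/630.
The result is P = 0.85477.

P ≈ 0.8548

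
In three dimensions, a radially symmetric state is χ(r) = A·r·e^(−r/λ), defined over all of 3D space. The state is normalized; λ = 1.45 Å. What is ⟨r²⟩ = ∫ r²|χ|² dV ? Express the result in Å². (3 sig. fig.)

⟨r²⟩ = ∫ r^2 |χ|² 4πr² dr over the full domain.
With ∫₀^∞ r^6 e^(−αr) dr = 6!/α^7, since the A² factors cancel between numerator and denominator, ⟨r²⟩ = 15·λ^2/2.
Putting λ = 1.45 gives 15.77.

⟨r^2⟩ ≈ 15.8 Å^2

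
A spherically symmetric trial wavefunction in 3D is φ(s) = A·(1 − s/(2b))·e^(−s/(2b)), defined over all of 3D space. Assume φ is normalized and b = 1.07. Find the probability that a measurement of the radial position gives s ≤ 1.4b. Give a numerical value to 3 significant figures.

P = ∫ |φ|² 4πs² ds over s ≤ 1.4b.
A² is fixed by ∫₀^∞ 4πs²|φ|² ds = 1, i.e. A² = (8·π·b^3)^(−1).
In terms of u = s/b (A², 4π and the length scale all cancel between numerator and denominator), P = [∫_{0}^{1.4} u^2·(1 - u/2)^2·e^(-u) du] / [∫_{0}^{∞} u^2·(1 - u/2)^2·e^(-u) du].
Using ∫ u^2·(1 - u/2)^2·e^(-u) du = -(u^4/4 + u^2 + 2·u + 2)·e^(-u), the numerator is ≈ 0.096173 and the denominator is 2.
This evaluates to P = 0.04809.

P ≈ 0.0481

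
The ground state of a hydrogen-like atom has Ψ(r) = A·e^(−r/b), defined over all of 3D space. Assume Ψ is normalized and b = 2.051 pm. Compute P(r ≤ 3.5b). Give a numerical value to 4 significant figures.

P ≈ 0.9704

P = ∫ |Ψ|² 4πr² dr over r ≤ 3.5b.
A² is fixed by ∫₀^∞ 4πr²|Ψ|² dr = 1, i.e. A² = (π·b^3)^(−1).
Substituting u = r/b, A², 4π and the length scale all cancel in the ratio: P = ∫_{0}^{3.5} u^2·e^(-2·u) du / ∫_{0}^{∞} u^2·e^(-2·u) du.
With ∫ u^2·e^(-2·u) du = -(2·u^2 + 2·u + 1)·e^(-2·u)/4 + C, the region integral is 1/4 - 65·e^(-7)/8 and the full one is 1/4.
This evaluates to P = 0.97036.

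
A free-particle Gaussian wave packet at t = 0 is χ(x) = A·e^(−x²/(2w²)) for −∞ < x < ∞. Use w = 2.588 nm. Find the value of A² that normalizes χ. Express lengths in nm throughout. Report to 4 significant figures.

A^2 ≈ 0.2180 nm^(-1)

The normalization condition is ∫|χ|² dx = 1 from −∞ to ∞.
With ∫_{−∞}^{∞} x^(2m) e^(−αx²) dx = (2m−1)!!·√π / (2^m α^(m+1/2)), the integral (without the A² prefactor) comes out to √(π)·w.
Setting this equal to 1 gives A² = 1/(√(π)·w).
With w = 2.588: A² = 0.21800 and A = 0.46691.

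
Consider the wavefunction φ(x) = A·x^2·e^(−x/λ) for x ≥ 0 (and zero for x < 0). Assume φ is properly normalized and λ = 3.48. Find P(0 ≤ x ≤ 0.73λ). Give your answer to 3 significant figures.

P ≈ 0.0168

|φ|² is the probability density, so P = ∫_{0}^{0.73λ} |φ|² dx.
The normalization integral ∫|φ|²dx over the whole domain equals 3·λ^5/4·A², and A² cancels in the ratio.
In terms of u = x/λ (A² and the length scale cancel between numerator and denominator), P = [∫_{0}^{0.73} u^4·e^(-2·u) du] / [∫_{0}^{∞} u^4·e^(-2·u) du].
With ∫ u^4·e^(-2·u) du = -(u^4/2 + u^3 + 3·u^2/2 + 3·u/2 + 3/4)·e^(-2·u) + C, the region integral is ≈ 0.012567 and the full one is 3/4.
This works out to P = 0.01676.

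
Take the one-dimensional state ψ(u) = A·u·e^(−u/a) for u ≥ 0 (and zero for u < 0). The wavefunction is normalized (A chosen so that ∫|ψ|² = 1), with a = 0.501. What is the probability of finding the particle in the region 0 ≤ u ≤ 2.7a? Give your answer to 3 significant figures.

P = ∫_{0}^{2.7a} |ψ(u)|² du.
The normalization integral ∫|ψ|²du over the whole domain equals a^3/4·A², and A² cancels in the ratio.
Let t = u/a; then A² and the length scale cancel, so P = ∫_{0}^{2.7} t^2·e^(-2·t) dt ÷ ∫_{0}^{∞} t^2·e^(-2·t) dt.
Using ∫ t^2·e^(-2·t) dt = -(2·t^2 + 2·t + 1)·e^(-2·t)/4, the numerator is 1/4 - 1049·e^(-27/5)/200 and the denominator is 1/4.
Evaluating gives P = 0.9052.

P ≈ 0.905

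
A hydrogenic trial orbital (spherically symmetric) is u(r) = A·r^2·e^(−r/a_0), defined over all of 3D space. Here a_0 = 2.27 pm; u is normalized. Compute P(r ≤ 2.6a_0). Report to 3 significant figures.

P ≈ 0.268

P = ∫ |u|² 4πr² dr over r ≤ 2.6a_0.
A² is fixed by ∫₀^∞ 4πr²|u|² dr = 1, i.e. A² = (45·π·a_0^7/2)^(−1).
Substituting t = r/a_0, A², 4π and the length scale all cancel in the ratio: P = ∫_{0}^{2.6} t^6·e^(-2·t) dt / ∫_{0}^{∞} t^6·e^(-2·t) dt.
With ∫ t^6·e^(-2·t) dt = -(4·t^6 + 12·t^5 + 30·t^4 + 60·t^3 + 90·t^2 + 90·t + 45)·e^(-2·t)/8 + C, the region integral is ≈ 1.5053 and the full one is 45/8.
This evaluates to P = 0.2676.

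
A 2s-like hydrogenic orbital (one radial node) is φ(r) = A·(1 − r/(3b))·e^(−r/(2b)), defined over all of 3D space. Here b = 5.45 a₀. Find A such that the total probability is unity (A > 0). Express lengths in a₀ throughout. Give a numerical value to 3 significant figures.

The normalization condition is ∫|φ|² 4πr² dr = 1 from 0 to ∞.
(Spherical symmetry: dV = 4πr² dr.)
Using ∫₀^∞ rⁿ e^(−αr) dr = n!/αⁿ⁺¹, carrying out the integral gives A² · 8·π·b^3/3.
Hence A² = 1/[8·π·b^3/3].
Plugging in b = 5.45 yields A = 0.02715.

A ≈ 0.0272 a₀^(-3/2)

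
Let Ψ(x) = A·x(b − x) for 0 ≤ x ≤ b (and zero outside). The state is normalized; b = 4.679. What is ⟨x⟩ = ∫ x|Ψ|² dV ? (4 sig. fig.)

⟨x⟩ ≈ 2.340

⟨x⟩ = ∫ x |Ψ|² dx over the full domain.
Expanding the polynomial and integrating term by term, the ratio of the moment integral to the normalization integral gives ⟨x⟩ = b/2.
With b = 4.679, ⟨x⟩ = 2.3395.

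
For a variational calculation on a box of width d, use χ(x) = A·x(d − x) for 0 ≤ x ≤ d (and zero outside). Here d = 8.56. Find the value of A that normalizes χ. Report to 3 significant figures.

A ≈ 0.0255

We need A² ∫|f|² dx = 1, taking the integral from 0 to d.
Carrying out the integral gives A² · d^5/30.
So A² = (d^5/30)^(−1).
Substituting d = 8.56 gives A² = 0.0006528, so A = 0.02555.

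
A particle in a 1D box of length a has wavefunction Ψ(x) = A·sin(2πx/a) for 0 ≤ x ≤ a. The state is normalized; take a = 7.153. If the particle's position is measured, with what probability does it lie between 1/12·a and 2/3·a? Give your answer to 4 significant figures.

|Ψ|² is the probability density, so P = ∫_{1/12·a}^{2/3·a} |Ψ|² dx.
Since A² = 1/(a/2), this is the region integral divided by the full normalization integral.
Substituting u = x/a, A² and the length scale cancel in the ratio: P = ∫_{1/12}^{2/3} sin(2·π·u)^2 du / ∫_{0}^{1} sin(2·π·u)^2 du.
An antiderivative of sin(2·π·u)^2 is u/2 - sin(4·π·u)/(8·π); evaluating from 1/12 to 2/3 gives 7/24, while the full integral is 1/2.
Taking the ratio, P = 7/12.

P ≈ 0.5833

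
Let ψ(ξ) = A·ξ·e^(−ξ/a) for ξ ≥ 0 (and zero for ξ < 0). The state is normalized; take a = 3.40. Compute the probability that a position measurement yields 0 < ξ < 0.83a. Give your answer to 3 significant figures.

P ≈ 0.232

P = ∫_{0}^{0.83a} |ψ(ξ)|² dξ.
The normalization integral ∫|ψ|²dξ over the whole domain equals a^3/4·A², and A² cancels in the ratio.
Substituting u = ξ/a, A² and the length scale cancel in the ratio: P = ∫_{0}^{0.83} u^2·e^(-2·u) du / ∫_{0}^{∞} u^2·e^(-2·u) du.
An antiderivative of u^2·e^(-2·u) is -(2·u^2 + 2·u + 1)·e^(-2·u)/4; evaluating from 0 to 0.83 gives ≈ 0.058064, while the full integral is 1/4.
This works out to P = 0.2323.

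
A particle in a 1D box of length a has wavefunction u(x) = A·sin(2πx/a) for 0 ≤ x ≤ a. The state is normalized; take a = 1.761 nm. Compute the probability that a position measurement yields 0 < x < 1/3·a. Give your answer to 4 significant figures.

P = ∫_{0}^{1/3·a} |u(x)|² dx.
The normalization integral ∫|u|²dx over the whole domain equals a/2·A², and A² cancels in the ratio.
In terms of t = x/a (A² and the length scale cancel between numerator and denominator), P = [∫_{0}^{1/3} sin(2·π·t)^2 dt] / [∫_{0}^{1} sin(2·π·t)^2 dt].
An antiderivative of sin(2·π·t)^2 is t/2 - sin(4·π·t)/(8·π); evaluating from 0 to 1/3 gives √(3)/(16·π) + 1/6, while the full integral is 1/2.
Evaluating gives P = (√(3)/8 + π/3)/π.

P ≈ 0.4022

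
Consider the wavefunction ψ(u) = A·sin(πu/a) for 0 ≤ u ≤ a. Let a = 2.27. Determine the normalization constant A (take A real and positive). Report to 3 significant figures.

A ≈ 0.939

Normalization requires ∫|ψ|² du = 1, integrated from 0 to a.
Using sin²θ = (1 − cos 2θ)/2, with ψ = A·sin(πu/a), the integral evaluates to A²·[a/2].
With a = 2.27: A² = 0.8811 and A = 0.9386.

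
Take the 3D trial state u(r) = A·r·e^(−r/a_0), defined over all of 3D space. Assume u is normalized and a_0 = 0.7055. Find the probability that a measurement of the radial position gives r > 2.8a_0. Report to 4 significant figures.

P ≈ 0.3422

P = ∫ |u|² 4πr² dr over r > 2.8a_0.
Normalization gives A² = 1/(3·π·a_0^5).
Let t = r/a_0; then A², 4π and the length scale all cancel, so P = ∫_{2.8}^{∞} t^4·e^(-2·t) dt ÷ ∫_{0}^{∞} t^4·e^(-2·t) dt.
An antiderivative of t^4·e^(-2·t) is -(t^4/2 + t^3 + 3·t^2/2 + 3·t/2 + 3/4)·e^(-2·t); evaluating from 2.8 to ∞ gives ≈ 0.256613, while the full integral is 3/4.
The region integral divided by the full integral gives P = 0.34215.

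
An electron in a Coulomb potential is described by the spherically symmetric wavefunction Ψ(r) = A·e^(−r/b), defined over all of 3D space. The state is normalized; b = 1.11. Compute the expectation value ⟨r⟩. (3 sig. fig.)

⟨r⟩ ≈ 1.67

The expectation value is the |Ψ|²-weighted average of r: ∫ r|Ψ|² 4πr² dr.
Since the A² factors cancel between numerator and denominator, ⟨r⟩ = 3·b/2.
Putting b = 1.11 gives 1.665.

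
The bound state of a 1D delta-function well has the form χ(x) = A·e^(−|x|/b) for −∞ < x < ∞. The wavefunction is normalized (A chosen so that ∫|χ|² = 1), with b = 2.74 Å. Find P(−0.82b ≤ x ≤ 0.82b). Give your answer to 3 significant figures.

P ≈ 0.806

The probability is P = ∫ |χ|² dx over [−0.82b, 0.82b].
With A² fixed by ∫|χ|² = 1, i.e. A² = (b)^(−1), substitute and integrate.
By symmetry take twice the x ≥ 0 contribution in numerator and denominator; the 2's cancel. In terms of u = x/b (A² and the length scale cancel between numerator and denominator), P = [∫_{0}^{0.82} e^(-2·u) du] / [∫_{0}^{∞} e^(-2·u) du].
Using ∫ e^(-2·u) du = -e^(-2·u)/2, the numerator is 1/2 - e^(-41/25)/2 and the denominator is 1/2.
Taking the ratio, P = 0.8060.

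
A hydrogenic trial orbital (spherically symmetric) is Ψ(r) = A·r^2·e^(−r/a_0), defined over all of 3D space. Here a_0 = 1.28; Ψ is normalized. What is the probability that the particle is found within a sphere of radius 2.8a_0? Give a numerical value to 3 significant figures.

P ≈ 0.330

P = ∫ |Ψ|² 4πr² dr over r ≤ 2.8a_0.
A² is fixed by ∫₀^∞ 4πr²|Ψ|² dr = 1, i.e. A² = (45·π·a_0^7/2)^(−1).
In terms of u = r/a_0 (A², 4π and the length scale all cancel between numerator and denominator), P = [∫_{0}^{2.8} u^6·e^(-2·u) du] / [∫_{0}^{∞} u^6·e^(-2·u) du].
With ∫ u^6·e^(-2·u) du = -(4·u^6 + 12·u^5 + 30·u^4 + 60·u^3 + 90·u^2 + 90·u + 45)·e^(-2·u)/8 + C, the region integral is ≈ 1.8548 and the full one is 45/8.
The region integral divided by the full integral gives P = 0.3297.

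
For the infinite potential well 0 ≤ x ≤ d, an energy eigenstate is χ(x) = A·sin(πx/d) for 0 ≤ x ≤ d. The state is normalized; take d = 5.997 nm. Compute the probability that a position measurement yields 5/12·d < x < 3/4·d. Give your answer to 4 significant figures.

The probability is P = ∫ |χ|² dx over [5/12·d, 3/4·d].
Since A² = 1/(d/2), this is the region integral divided by the full normalization integral.
Substituting u = x/d, A² and the length scale cancel in the ratio: P = ∫_{5/12}^{3/4} sin(π·u)^2 du / ∫_{0}^{1} sin(π·u)^2 du.
An antiderivative of sin(π·u)^2 is u/2 - sin(2·π·u)/(4·π); evaluating from 5/12 to 3/4 gives 3/(8·π) + 1/6, while the full integral is 1/2.
The result is P = (9 + 4·π)/(12·π).

P ≈ 0.5721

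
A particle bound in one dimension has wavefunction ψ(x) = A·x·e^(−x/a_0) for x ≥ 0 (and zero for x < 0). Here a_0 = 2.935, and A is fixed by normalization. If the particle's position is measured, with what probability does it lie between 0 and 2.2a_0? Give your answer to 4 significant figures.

P = ∫_{0}^{2.2a_0} |ψ(x)|² dx.
Since A² = 1/(a_0^3/4), this is the region integral divided by the full normalization integral.
Substituting u = x/a_0, A² and the length scale cancel in the ratio: P = ∫_{0}^{2.2} u^2·e^(-2·u) du / ∫_{0}^{∞} u^2·e^(-2·u) du.
Using ∫ u^2·e^(-2·u) du = -(2·u^2 + 2·u + 1)·e^(-2·u)/4, the numerator is 1/4 - 377·e^(-22/5)/100 and the denominator is 1/4.
Evaluating gives P = 0.81486.

P ≈ 0.8149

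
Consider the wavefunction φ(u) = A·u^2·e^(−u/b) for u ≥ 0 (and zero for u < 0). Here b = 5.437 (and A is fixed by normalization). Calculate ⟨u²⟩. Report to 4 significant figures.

⟨u^2⟩ ≈ 221.7

By definition ⟨u²⟩ = ∫ u^2 |φ(u)|² du.
Using ∫₀^∞ uⁿ e^(−αu) du = n!/αⁿ⁺¹, the ratio of the moment integral to the normalization integral gives ⟨u²⟩ = 15·b^2/2.
With b = 5.437, ⟨u^2⟩ = 221.71.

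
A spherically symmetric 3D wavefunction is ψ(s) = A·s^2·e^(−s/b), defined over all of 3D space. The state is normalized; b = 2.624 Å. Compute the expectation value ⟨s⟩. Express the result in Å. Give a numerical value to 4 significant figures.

⟨s⟩ ≈ 9.184 Å

The expectation value is the |ψ|²-weighted average of s: ∫ s|ψ|² 4πs² ds.
Recall ∫₀^∞ s^m e^(−s/β) ds = m!·β^(m+1), the ratio of the moment integral to the normalization integral gives ⟨s⟩ = 7·b/2.
With b = 2.624, ⟨s⟩ = 9.1840.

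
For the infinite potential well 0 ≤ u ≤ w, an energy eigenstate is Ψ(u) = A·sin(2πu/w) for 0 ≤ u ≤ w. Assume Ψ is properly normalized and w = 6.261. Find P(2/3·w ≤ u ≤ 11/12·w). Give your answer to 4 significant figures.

P = ∫_{2/3·w}^{11/12·w} |Ψ(u)|² du.
Since A² = 1/(w/2), this is the region integral divided by the full normalization integral.
In terms of t = u/w (A² and the length scale cancel between numerator and denominator), P = [∫_{2/3}^{11/12} sin(2·π·t)^2 dt] / [∫_{0}^{1} sin(2·π·t)^2 dt].
With ∫ sin(2·π·t)^2 dt = t/2 - sin(4·π·t)/(8·π) + C, the region integral is √(3)/(8·π) + 1/8 and the full one is 1/2.
Evaluating gives P = (√(3) + π)/(4·π).

P ≈ 0.3878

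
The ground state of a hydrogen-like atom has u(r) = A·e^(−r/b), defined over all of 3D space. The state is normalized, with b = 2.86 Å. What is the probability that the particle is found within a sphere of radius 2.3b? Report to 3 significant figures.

P ≈ 0.837

P = ∫ |u|² 4πr² dr over r ≤ 2.3b.
A² is fixed by ∫₀^∞ 4πr²|u|² dr = 1, i.e. A² = (π·b^3)^(−1).
In terms of t = r/b (A², 4π and the length scale all cancel between numerator and denominator), P = [∫_{0}^{2.3} t^2·e^(-2·t) dt] / [∫_{0}^{∞} t^2·e^(-2·t) dt].
Using ∫ t^2·e^(-2·t) dt = -(2·t^2 + 2·t + 1)·e^(-2·t)/4, the numerator is 1/4 - 809·e^(-23/5)/200 and the denominator is 1/4.
The region integral divided by the full integral gives P = 0.8374.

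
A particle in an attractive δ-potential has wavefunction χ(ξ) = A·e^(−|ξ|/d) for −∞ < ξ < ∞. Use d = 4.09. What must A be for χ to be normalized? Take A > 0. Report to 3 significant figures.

We need A² ∫|f|² dξ = 1, taking the integral from −∞ to ∞.
∫|χ|² dξ = A²·(d).
Hence A² = 1/[d].
Plugging in d = 4.09 yields A = 0.4945.

A ≈ 0.494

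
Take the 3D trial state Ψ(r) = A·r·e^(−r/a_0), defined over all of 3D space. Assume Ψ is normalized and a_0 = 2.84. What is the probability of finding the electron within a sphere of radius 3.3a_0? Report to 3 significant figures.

P ≈ 0.787

With dV = 4πr²dr, the probability is ∫|Ψ|² dV over r ≤ 3.3a_0.
The full normalization integral is A²·[3·π·a_0^5] = 1, fixing A².
In terms of u = r/a_0 (A², 4π and the length scale all cancel between numerator and denominator), P = [∫_{0}^{3.3} u^4·e^(-2·u) du] / [∫_{0}^{∞} u^4·e^(-2·u) du].
With ∫ u^4·e^(-2·u) du = -(u^4/2 + u^3 + 3·u^2/2 + 3·u/2 + 3/4)·e^(-2·u) + C, the region integral is ≈ 0.59047 and the full one is 3/4.
The region integral divided by the full integral gives P = 0.7873.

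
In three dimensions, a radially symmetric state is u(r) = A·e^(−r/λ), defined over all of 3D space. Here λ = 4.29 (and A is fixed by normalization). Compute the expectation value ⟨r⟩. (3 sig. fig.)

The expectation value is the |u|²-weighted average of r: ∫ r|u|² 4πr² dr.
Recall ∫₀^∞ r^m e^(−r/β) dr = m!·β^(m+1), the ratio of the moment integral to the normalization integral gives ⟨r⟩ = 3·λ/2.
Putting λ = 4.29 gives 6.435.

⟨r⟩ ≈ 6.44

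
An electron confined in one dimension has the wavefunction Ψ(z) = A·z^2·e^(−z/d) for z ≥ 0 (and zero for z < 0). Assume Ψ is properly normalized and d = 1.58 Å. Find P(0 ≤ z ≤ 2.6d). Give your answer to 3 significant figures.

The probability is P = ∫ |Ψ|² dz over [0, 2.6d].
The normalization integral ∫|Ψ|²dz over the whole domain equals 3·d^5/4·A², and A² cancels in the ratio.
In terms of u = z/d (A² and the length scale cancel between numerator and denominator), P = [∫_{0}^{2.6} u^4·e^(-2·u) du] / [∫_{0}^{∞} u^4·e^(-2·u) du].
An antiderivative of u^4·e^(-2·u) is -(u^4/2 + u^3 + 3·u^2/2 + 3·u/2 + 3/4)·e^(-2·u); evaluating from 0 to 2.6 gives ≈ 0.44540, while the full integral is 3/4.
Evaluating gives P = 0.5939.

P ≈ 0.594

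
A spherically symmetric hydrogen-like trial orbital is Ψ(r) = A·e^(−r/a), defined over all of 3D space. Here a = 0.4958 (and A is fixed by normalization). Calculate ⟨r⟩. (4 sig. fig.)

⟨r⟩ ≈ 0.7437

By definition ⟨r⟩ = ∫ r |Ψ(r)|² 4πr² dr.
Recall ∫₀^∞ r^m e^(−r/β) dr = m!·β^(m+1), the ratio of the moment integral to the normalization integral gives ⟨r⟩ = 3·a/2.
With a = 0.4958, ⟨r⟩ = 0.74370.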